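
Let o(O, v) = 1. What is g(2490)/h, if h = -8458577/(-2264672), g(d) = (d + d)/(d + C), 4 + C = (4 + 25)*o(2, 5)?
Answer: 2255613312/4254664231 ≈ 0.53015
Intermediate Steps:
C = 25 (C = -4 + (4 + 25)*1 = -4 + 29*1 = -4 + 29 = 25)
g(d) = 2*d/(25 + d) (g(d) = (d + d)/(d + 25) = (2*d)/(25 + d) = 2*d/(25 + d))
h = 8458577/2264672 (h = -8458577*(-1/2264672) = 8458577/2264672 ≈ 3.7350)
g(2490)/h = (2*2490/(25 + 2490))/(8458577/2264672) = (2*2490/2515)*(2264672/8458577) = (2*2490*(1/2515))*(2264672/8458577) = (996/503)*(2264672/8458577) = 2255613312/4254664231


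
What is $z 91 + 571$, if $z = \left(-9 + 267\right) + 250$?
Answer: $46799$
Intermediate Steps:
$z = 508$ ($z = 258 + 250 = 508$)
$z 91 + 571 = 508 \cdot 91 + 571 = 46228 + 571 = 46799$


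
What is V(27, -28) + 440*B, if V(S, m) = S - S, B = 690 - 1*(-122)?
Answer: 357280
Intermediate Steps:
B = 812 (B = 690 + 122 = 812)
V(S, m) = 0
V(27, -28) + 440*B = 0 + 440*812 = 0 + 357280 = 357280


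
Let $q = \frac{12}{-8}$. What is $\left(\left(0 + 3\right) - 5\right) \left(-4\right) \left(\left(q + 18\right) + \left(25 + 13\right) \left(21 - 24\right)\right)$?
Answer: $-780$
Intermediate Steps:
$q = - \frac{3}{2}$ ($q = 12 \left(- \frac{1}{8}\right) = - \frac{3}{2} \approx -1.5$)
$\left(\left(0 + 3\right) - 5\right) \left(-4\right) \left(\left(q + 18\right) + \left(25 + 13\right) \left(21 - 24\right)\right) = \left(\left(0 + 3\right) - 5\right) \left(-4\right) \left(\left(- \frac{3}{2} + 18\right) + \left(25 + 13\right) \left(21 - 24\right)\right) = \left(3 - 5\right) \left(-4\right) \left(\frac{33}{2} + 38 \left(-3\right)\right) = \left(-2\right) \left(-4\right) \left(\frac{33}{2} - 114\right) = 8 \left(- \frac{195}{2}\right) = -780$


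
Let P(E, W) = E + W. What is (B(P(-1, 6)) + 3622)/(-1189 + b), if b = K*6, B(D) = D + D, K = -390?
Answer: -3632/3529 ≈ -1.0292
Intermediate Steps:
B(D) = 2*D
b = -2340 (b = -390*6 = -2340)
(B(P(-1, 6)) + 3622)/(-1189 + b) = (2*(-1 + 6) + 3622)/(-1189 - 2340) = (2*5 + 3622)/(-3529) = (10 + 3622)*(-1/3529) = 3632*(-1/3529) = -3632/3529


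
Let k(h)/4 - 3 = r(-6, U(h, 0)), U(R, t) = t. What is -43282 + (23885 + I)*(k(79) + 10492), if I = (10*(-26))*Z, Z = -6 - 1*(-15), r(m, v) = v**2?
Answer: 226265398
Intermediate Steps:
k(h) = 12 (k(h) = 12 + 4*0**2 = 12 + 4*0 = 12 + 0 = 12)
Z = 9 (Z = -6 + 15 = 9)
I = -2340 (I = (10*(-26))*9 = -260*9 = -2340)
-43282 + (23885 + I)*(k(79) + 10492) = -43282 + (23885 - 2340)*(12 + 10492) = -43282 + 21545*10504 = -43282 + 226308680 = 226265398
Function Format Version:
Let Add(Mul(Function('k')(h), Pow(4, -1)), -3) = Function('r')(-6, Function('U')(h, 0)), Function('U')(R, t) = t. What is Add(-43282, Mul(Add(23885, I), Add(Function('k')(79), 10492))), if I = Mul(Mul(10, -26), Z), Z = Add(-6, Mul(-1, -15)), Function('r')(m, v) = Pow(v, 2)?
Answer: 226265398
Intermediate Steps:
Function('k')(h) = 12 (Function('k')(h) = Add(12, Mul(4, Pow(0, 2))) = Add(12, Mul(4, 0)) = Add(12, 0) = 12)
Z = 9 (Z = Add(-6, 15) = 9)
I = -2340 (I = Mul(Mul(10, -26), 9) = Mul(-260, 9) = -2340)
Add(-43282, Mul(Add(23885, I), Add(Function('k')(79), 10492))) = Add(-43282, Mul(Add(23885, -2340), Add(12, 10492))) = Add(-43282, Mul(21545, 10504)) = Add(-43282, 226308680) = 226265398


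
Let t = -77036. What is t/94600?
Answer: -19259/23650 ≈ -0.81433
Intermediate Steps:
t/94600 = -77036/94600 = -77036*1/94600 = -19259/23650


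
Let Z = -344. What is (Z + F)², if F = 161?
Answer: 33489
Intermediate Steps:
(Z + F)² = (-344 + 161)² = (-183)² = 33489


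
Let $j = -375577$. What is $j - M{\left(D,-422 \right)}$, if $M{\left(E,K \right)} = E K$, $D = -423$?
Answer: $-554083$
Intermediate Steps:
$j - M{\left(D,-422 \right)} = -375577 - \left(-423\right) \left(-422\right) = -375577 - 178506 = -554083$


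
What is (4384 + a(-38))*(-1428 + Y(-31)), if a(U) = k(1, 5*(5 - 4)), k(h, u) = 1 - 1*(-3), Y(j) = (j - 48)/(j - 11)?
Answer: -131414018/21 ≈ -6.2578e+6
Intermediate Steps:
Y(j) = (-48 + j)/(-11 + j)
k(h, u) = 4 (k(h, u) = 1 + 3 = 4)
a(U) = 4
(4384 + a(-38))*(-1428 + Y(-31)) = (4384 + 4)*(-1428 + (-48 - 31)/(-11 - 31)) = 4388*(-1428 - 79/(-42)) = 4388*(-1428 - 1/42*(-79)) = 4388*(-1428 + 79/42) = 4388*(-59897/42) = -131414018/21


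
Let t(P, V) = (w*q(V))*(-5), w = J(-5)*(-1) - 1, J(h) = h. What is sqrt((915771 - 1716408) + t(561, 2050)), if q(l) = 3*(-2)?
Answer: I*sqrt(800517) ≈ 894.72*I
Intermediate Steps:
q(l) = -6
w = 4 (w = -5*(-1) - 1 = 5 - 1 = 4)
t(P, V) = 120 (t(P, V) = (4*(-6))*(-5) = -24*(-5) = 120)
sqrt((915771 - 1716408) + t(561, 2050)) = sqrt((915771 - 1716408) + 120) = sqrt(-800637 + 120) = sqrt(-800517) = I*sqrt(800517)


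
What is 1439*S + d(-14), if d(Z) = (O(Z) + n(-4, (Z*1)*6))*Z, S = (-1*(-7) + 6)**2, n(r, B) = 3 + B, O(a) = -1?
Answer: 244339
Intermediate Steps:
S = 169 (S = (7 + 6)**2 = 13**2 = 169)
d(Z) = Z*(2 + 6*Z) (d(Z) = (-1 + (3 + (Z*1)*6))*Z = (-1 + (3 + Z*6))*Z = (-1 + (3 + 6*Z))*Z = (2 + 6*Z)*Z = Z*(2 + 6*Z))
1439*S + d(-14) = 1439*169 + 2*(-14)*(1 + 3*(-14)) = 243191 + 2*(-14)*(1 - 42) = 243191 + 2*(-14)*(-41) = 243191 + 1148 = 244339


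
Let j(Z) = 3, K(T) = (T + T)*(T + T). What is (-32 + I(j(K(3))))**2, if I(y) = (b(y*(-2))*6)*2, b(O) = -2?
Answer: 3136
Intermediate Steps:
K(T) = 4*T**2 (K(T) = (2*T)*(2*T) = 4*T**2)
I(y) = -24 (I(y) = -2*6*2 = -12*2 = -24)
(-32 + I(j(K(3))))**2 = (-32 - 24)**2 = (-56)**2 = 3136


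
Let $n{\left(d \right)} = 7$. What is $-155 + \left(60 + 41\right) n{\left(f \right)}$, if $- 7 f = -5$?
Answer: $552$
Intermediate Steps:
$f = \frac{5}{7}$ ($f = \left(- \frac{1}{7}\right) \left(-5\right) = \frac{5}{7} \approx 0.71429$)
$-155 + \left(60 + 41\right) n{\left(f \right)} = -155 + \left(60 + 41\right) 7 = -155 + 101 \cdot 7 = -155 + 707 = 552$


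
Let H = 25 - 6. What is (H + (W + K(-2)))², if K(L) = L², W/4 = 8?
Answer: 3025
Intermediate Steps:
W = 32 (W = 4*8 = 32)
H = 19
(H + (W + K(-2)))² = (19 + (32 + (-2)²))² = (19 + (32 + 4))² = (19 + 36)² = 55² = 3025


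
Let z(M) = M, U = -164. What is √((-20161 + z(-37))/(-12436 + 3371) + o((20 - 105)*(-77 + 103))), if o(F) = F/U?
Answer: √177080335370/106190 ≈ 3.9628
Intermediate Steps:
o(F) = -F/164 (o(F) = F/(-164) = F*(-1/164) = -F/164)
√((-20161 + z(-37))/(-12436 + 3371) + o((20 - 105)*(-77 + 103))) = √((-20161 - 37)/(-12436 + 3371) - (20 - 105)*(-77 + 103)/164) = √(-20198/(-9065) - (-85)*26/164) = √(-20198*(-1/9065) - 1/164*(-2210)) = √(20198/9065 + 1105/82) = √(11673061/743330) = √177080335370/106190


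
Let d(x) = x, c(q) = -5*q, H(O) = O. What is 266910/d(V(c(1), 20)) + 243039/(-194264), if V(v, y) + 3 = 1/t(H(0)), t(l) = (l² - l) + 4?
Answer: -207406690389/2136904 ≈ -97059.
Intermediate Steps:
t(l) = 4 + l² - l
V(v, y) = -11/4 (V(v, y) = -3 + 1/(4 + 0² - 1*0) = -3 + 1/(4 + 0 + 0) = -3 + 1/4 = -3 + ¼ = -11/4)
266910/d(V(c(1), 20)) + 243039/(-194264) = 266910/(-11/4) + 243039/(-194264) = 266910*(-4/11) + 243039*(-1/194264) = -1067640/11 - 243039/194264 = -207406690389/2136904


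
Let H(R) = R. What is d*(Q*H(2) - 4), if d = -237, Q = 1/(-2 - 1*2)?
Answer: 2133/2 ≈ 1066.5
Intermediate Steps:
Q = -¼ (Q = 1/(-2 - 2) = 1/(-4) = -¼ ≈ -0.25000)
d*(Q*H(2) - 4) = -237*(-¼*2 - 4) = -237*(-½ - 4) = -237*(-9/2) = 2133/2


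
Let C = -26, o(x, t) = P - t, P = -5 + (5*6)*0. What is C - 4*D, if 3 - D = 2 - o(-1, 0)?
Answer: -10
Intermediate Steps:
P = -5 (P = -5 + 30*0 = -5 + 0 = -5)
o(x, t) = -5 - t
D = -4 (D = 3 - (2 - (-5 - 1*0)) = 3 - (2 - (-5 + 0)) = 3 - (2 - 1*(-5)) = 3 - (2 + 5) = 3 - 1*7 = 3 - 7 = -4)
C - 4*D = -26 - 4*(-4) = -26 + 16 = -10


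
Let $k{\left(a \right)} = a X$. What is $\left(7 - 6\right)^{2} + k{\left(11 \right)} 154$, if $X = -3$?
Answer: $-5081$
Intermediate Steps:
$k{\left(a \right)} = - 3 a$ ($k{\left(a \right)} = a \left(-3\right) = - 3 a$)
$\left(7 - 6\right)^{2} + k{\left(11 \right)} 154 = \left(7 - 6\right)^{2} + \left(-3\right) 11 \cdot 154 = 1^{2} - 5082 = 1 - 5082 = -5081$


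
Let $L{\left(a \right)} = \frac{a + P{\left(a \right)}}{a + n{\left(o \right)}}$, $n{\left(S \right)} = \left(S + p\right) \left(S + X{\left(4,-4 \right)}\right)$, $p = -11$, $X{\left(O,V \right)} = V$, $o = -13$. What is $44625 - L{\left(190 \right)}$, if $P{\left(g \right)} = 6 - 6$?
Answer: $\frac{13342780}{299} \approx 44625.0$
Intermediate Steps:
$P{\left(g \right)} = 0$
$n{\left(S \right)} = \left(-11 + S\right) \left(-4 + S\right)$ ($n{\left(S \right)} = \left(S - 11\right) \left(S - 4\right) = \left(-11 + S\right) \left(-4 + S\right)$)
$L{\left(a \right)} = \frac{a}{408 + a}$ ($L{\left(a \right)} = \frac{a + 0}{a + \left(44 + \left(-13\right)^{2} - -195\right)} = \frac{a}{a + \left(44 + 169 + 195\right)} = \frac{a}{a + 408} = \frac{a}{408 + a}$)
$44625 - L{\left(190 \right)} = 44625 - \frac{190}{408 + 190} = 44625 - \frac{190}{598} = 44625 - 190 \cdot \frac{1}{598} = 44625 - \frac{95}{299} = \frac{13342780}{299}$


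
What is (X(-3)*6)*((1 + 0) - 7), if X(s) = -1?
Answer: 36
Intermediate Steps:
(X(-3)*6)*((1 + 0) - 7) = (-1*6)*((1 + 0) - 7) = -6*(1 - 7) = -6*(-6) = 36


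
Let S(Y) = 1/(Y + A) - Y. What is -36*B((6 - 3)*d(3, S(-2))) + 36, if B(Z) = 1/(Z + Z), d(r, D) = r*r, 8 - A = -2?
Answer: 106/3 ≈ 35.333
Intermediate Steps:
A = 10 (A = 8 - 1*(-2) = 8 + 2 = 10)
S(Y) = 1/(10 + Y) - Y (S(Y) = 1/(Y + 10) - Y = 1/(10 + Y) - Y)
d(r, D) = r²
B(Z) = 1/(2*Z)
-36*B((6 - 3)*d(3, S(-2))) + 36 = -18/((6 - 3)*3²) + 36 = -18/(3*9) + 36 = -18/27 + 36 = -36*1/54 + 36 = -⅔ + 36 = 106/3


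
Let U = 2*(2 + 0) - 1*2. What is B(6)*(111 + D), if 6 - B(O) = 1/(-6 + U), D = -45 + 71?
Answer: 3425/4 ≈ 856.25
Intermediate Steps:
D = 26
U = 2 (U = 2*2 - 2 = 4 - 2 = 2)
B(O) = 25/4 (B(O) = 6 - 1/(-6 + 2) = 6 - 1/(-4) = 6 - 1*(-¼) = 6 + ¼ = 25/4)
B(6)*(111 + D) = 25*(111 + 26)/4 = (25/4)*137 = 3425/4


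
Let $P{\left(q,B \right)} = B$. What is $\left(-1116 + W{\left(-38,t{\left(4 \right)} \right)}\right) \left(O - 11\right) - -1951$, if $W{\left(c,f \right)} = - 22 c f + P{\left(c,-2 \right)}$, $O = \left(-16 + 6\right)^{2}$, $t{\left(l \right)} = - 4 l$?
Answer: $-1288015$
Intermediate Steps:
$O = 100$ ($O = \left(-10\right)^{2} = 100$)
$W{\left(c,f \right)} = -2 - 22 c f$ ($W{\left(c,f \right)} = - 22 c f - 2 = -2 - 22 c f$)
$\left(-1116 + W{\left(-38,t{\left(4 \right)} \right)}\right) \left(O - 11\right) - -1951 = \left(-1116 - \left(2 - 836 \left(\left(-4\right) 4\right)\right)\right) \left(100 - 11\right) - -1951 = \left(-1116 - \left(2 - -13376\right)\right) 89 + 1951 = \left(-1116 - 13378\right) 89 + 1951 = \left(-14494\right) 89 + 1951 = -1289966 + 1951 = -1288015$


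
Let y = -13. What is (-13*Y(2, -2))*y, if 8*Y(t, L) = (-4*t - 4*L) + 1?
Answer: 169/8 ≈ 21.125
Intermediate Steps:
Y(t, L) = ⅛ - L/2 - t/2 (Y(t, L) = ((-4*t - 4*L) + 1)/8 = ((-4*L - 4*t) + 1)/8 = (1 - 4*L - 4*t)/8 = ⅛ - L/2 - t/2)
(-13*Y(2, -2))*y = -13*(⅛ - ½*(-2) - ½*2)*(-13) = -13*(⅛ + 1 - 1)*(-13) = -13*⅛*(-13) = -13/8*(-13) = 169/8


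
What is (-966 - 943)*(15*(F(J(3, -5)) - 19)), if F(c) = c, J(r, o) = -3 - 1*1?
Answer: 658605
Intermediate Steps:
J(r, o) = -4 (J(r, o) = -3 - 1 = -4)
(-966 - 943)*(15*(F(J(3, -5)) - 19)) = (-966 - 943)*(15*(-4 - 19)) = -28635*(-23) = -1909*(-345) = 658605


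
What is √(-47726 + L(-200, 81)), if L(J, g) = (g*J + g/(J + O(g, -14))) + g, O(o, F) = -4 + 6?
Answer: I*√30901178/22 ≈ 252.68*I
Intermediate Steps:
O(o, F) = 2
L(J, g) = g + J*g + g/(2 + J) (L(J, g) = (g*J + g/(J + 2)) + g = (J*g + g/(2 + J)) + g = g + J*g + g/(2 + J))
√(-47726 + L(-200, 81)) = √(-47726 + 81*(3 + (-200)² + 3*(-200))/(2 - 200)) = √(-47726 + 81*(3 + 40000 - 600)/(-198)) = √(-47726 + 81*(-1/198)*39403) = √(-47726 - 354627/22) = √(-1404599/22) = I*√30901178/22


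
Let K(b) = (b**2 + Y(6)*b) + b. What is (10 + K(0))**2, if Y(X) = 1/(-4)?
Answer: 100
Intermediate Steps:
Y(X) = -1/4
K(b) = b**2 + 3*b/4 (K(b) = (b**2 - b/4) + b = b**2 + 3*b/4)
(10 + K(0))**2 = (10 + (1/4)*0*(3 + 4*0))**2 = (10 + (1/4)*0*(3 + 0))**2 = (10 + (1/4)*0*3)**2 = (10 + 0)**2 = 10**2 = 100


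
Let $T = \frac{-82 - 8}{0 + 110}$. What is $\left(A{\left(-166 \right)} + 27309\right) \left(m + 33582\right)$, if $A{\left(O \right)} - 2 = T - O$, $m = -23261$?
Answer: $\frac{3119398398}{11} \approx 2.8358 \cdot 10^{8}$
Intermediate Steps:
$T = - \frac{9}{11}$ ($T = - \frac{90}{110} = \left(-90\right) \frac{1}{110} = - \frac{9}{11} \approx -0.81818$)
$A{\left(O \right)} = \frac{13}{11} - O$ ($A{\left(O \right)} = 2 - \left(\frac{9}{11} + O\right) = \frac{13}{11} - O$)
$\left(A{\left(-166 \right)} + 27309\right) \left(m + 33582\right) = \left(\left(\frac{13}{11} - -166\right) + 27309\right) \left(-23261 + 33582\right) = \left(\left(\frac{13}{11} + 166\right) + 27309\right) 10321 = \left(\frac{1839}{11} + 27309\right) 10321 = \frac{302238}{11} \cdot 10321 = \frac{3119398398}{11}$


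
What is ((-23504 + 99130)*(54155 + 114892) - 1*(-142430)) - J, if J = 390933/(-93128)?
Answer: 1190594064455989/93128 ≈ 1.2784e+10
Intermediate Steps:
J = -390933/93128 (J = 390933*(-1/93128) = -390933/93128 ≈ -4.1978)
((-23504 + 99130)*(54155 + 114892) - 1*(-142430)) - J = ((-23504 + 99130)*(54155 + 114892) - 1*(-142430)) - 1*(-390933/93128) = (75626*169047 + 142430) + 390933/93128 = (12784348422 + 142430) + 390933/93128 = 12784490852 + 390933/93128 = 1190594064455989/93128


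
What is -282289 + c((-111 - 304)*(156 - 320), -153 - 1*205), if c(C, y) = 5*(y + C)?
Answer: 56221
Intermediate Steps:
c(C, y) = 5*C + 5*y (c(C, y) = 5*(C + y) = 5*C + 5*y)
-282289 + c((-111 - 304)*(156 - 320), -153 - 1*205) = -282289 + (5*((-111 - 304)*(156 - 320)) + 5*(-153 - 1*205)) = -282289 + (5*(-415*(-164)) + 5*(-153 - 205)) = -282289 + (5*68060 + 5*(-358)) = -282289 + (340300 - 1790) = -282289 + 338510 = 56221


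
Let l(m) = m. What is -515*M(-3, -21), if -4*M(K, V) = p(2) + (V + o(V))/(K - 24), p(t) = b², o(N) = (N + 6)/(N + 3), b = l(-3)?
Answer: 813185/648 ≈ 1254.9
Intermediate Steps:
b = -3
o(N) = (6 + N)/(3 + N)
p(t) = 9 (p(t) = (-3)² = 9)
M(K, V) = -9/4 - (V + (6 + V)/(3 + V))/(4*(-24 + K)) (M(K, V) = -(9 + (V + (6 + V)/(3 + V))/(K - 24))/4 = -(9 + (V + (6 + V)/(3 + V))/(-24 + K))/4 = -9/4 - (V + (6 + V)/(3 + V))/(4*(-24 + K)))
-515*M(-3, -21) = -515*(-6 - 1*(-21) - (3 - 21)*(-216 - 21 + 9*(-3)))/(4*(-24 - 3)*(3 - 21)) = -515*(-6 + 21 - 1*(-18)*(-216 - 21 - 27))/(4*(-27)*(-18)) = -515*(-1)*(-1)*(-6 + 21 - 1*(-18)*(-264))/(4*27*18) = -515*(-1)*(-1)*(-6 + 21 - 4752)/(4*27*18) = -515*(-1)*(-1)*(-4737)/(4*27*18) = -515*(-1579/648) = 813185/648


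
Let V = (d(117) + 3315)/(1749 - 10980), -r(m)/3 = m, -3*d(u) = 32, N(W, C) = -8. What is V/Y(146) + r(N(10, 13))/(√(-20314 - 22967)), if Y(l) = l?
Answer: -9913/4043178 - 8*I*√4809/4809 ≈ -0.0024518 - 0.11536*I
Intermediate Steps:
d(u) = -32/3 (d(u) = -⅓*32 = -32/3)
r(m) = -3*m
V = -9913/27693 (V = (-32/3 + 3315)/(1749 - 10980) = (9913/3)/(-9231) = (9913/3)*(-1/9231) = -9913/27693 ≈ -0.35796)
V/Y(146) + r(N(10, 13))/(√(-20314 - 22967)) = -9913/27693/146 + (-3*(-8))/(√(-20314 - 22967)) = -9913/27693*1/146 + 24/(√(-43281)) = -9913/4043178 + 24/((3*I*√4809)) = -9913/4043178 + 24*(-I*√4809/14427) = -9913/4043178 - 8*I*√4809/4809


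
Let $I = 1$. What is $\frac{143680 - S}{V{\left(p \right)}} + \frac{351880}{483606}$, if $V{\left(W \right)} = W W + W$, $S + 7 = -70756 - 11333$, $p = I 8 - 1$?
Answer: $\frac{6825395846}{1692621} \approx 4032.4$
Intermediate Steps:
$p = 7$ ($p = 1 \cdot 8 - 1 = 8 - 1 = 7$)
$S = -82096$ ($S = -7 - 82089 = -82096$)
$V{\left(W \right)} = W + W^{2}$ ($V{\left(W \right)} = W^{2} + W = W + W^{2}$)
$\frac{143680 - S}{V{\left(p \right)}} + \frac{351880}{483606} = \frac{143680 - -82096}{7 \left(1 + 7\right)} + \frac{351880}{483606} = \frac{143680 + 82096}{7 \cdot 8} + 351880 \cdot \frac{1}{483606} = \frac{225776}{56} + \frac{175940}{241803} = 225776 \cdot \frac{1}{56} + \frac{175940}{241803} = \frac{28222}{7} + \frac{175940}{241803} = \frac{6825395846}{1692621}$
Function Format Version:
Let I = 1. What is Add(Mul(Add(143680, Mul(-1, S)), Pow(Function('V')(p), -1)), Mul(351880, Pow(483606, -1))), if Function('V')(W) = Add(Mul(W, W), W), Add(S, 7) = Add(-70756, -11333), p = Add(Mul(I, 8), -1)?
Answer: Rational(6825395846, 1692621) ≈ 4032.4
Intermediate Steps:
p = 7 (p = Add(Mul(1, 8), -1) = Add(8, -1) = 7)
S = -82096 (S = Add(-7, Add(-70756, -11333)) = Add(-7, -82089) = -82096)
Function('V')(W) = Add(W, Pow(W, 2)) (Function('V')(W) = Add(Pow(W, 2), W) = Add(W, Pow(W, 2)))
Add(Mul(Add(143680, Mul(-1, S)), Pow(Function('V')(p), -1)), Mul(351880, Pow(483606, -1))) = Add(Mul(Add(143680, Mul(-1, -82096)), Pow(Mul(7, Add(1, 7)), -1)), Mul(351880, Pow(483606, -1))) = Add(Mul(Add(143680, 82096), Pow(Mul(7, 8), -1)), Mul(351880, Rational(1, 483606))) = Add(Mul(225776, Pow(56, -1)), Rational(175940, 241803)) = Add(Mul(225776, Rational(1, 56)), Rational(175940, 241803)) = Add(Rational(28222, 7), Rational(175940, 241803)) = Rational(6825395846, 1692621)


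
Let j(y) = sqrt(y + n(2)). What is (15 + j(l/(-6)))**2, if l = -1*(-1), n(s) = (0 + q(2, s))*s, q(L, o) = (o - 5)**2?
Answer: (90 + sqrt(642))**2/36 ≈ 369.52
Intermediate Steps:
q(L, o) = (-5 + o)**2
n(s) = s*(-5 + s)**2 (n(s) = (0 + (-5 + s)**2)*s = (-5 + s)**2*s = s*(-5 + s)**2)
l = 1
j(y) = sqrt(18 + y) (j(y) = sqrt(y + 2*(-5 + 2)**2) = sqrt(y + 2*(-3)**2) = sqrt(y + 2*9) = sqrt(y + 18) = sqrt(18 + y))
(15 + j(l/(-6)))**2 = (15 + sqrt(18 + 1/(-6)))**2 = (15 + sqrt(18 + 1*(-1/6)))**2 = (15 + sqrt(18 - 1/6))**2 = (15 + sqrt(107/6))**2 = (15 + sqrt(642)/6)**2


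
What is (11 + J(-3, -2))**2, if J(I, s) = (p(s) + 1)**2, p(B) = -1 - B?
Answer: 225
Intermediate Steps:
J(I, s) = s**2 (J(I, s) = ((-1 - s) + 1)**2 = (-s)**2 = s**2)
(11 + J(-3, -2))**2 = (11 + (-2)**2)**2 = (11 + 4)**2 = 15**2 = 225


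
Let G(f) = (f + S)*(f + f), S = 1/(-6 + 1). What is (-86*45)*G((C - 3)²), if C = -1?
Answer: -1956672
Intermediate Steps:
S = -⅕ (S = 1/(-5) = -⅕ ≈ -0.20000)
G(f) = 2*f*(-⅕ + f) (G(f) = (f - ⅕)*(f + f) = (-⅕ + f)*(2*f) = 2*f*(-⅕ + f))
(-86*45)*G((C - 3)²) = (-86*45)*(2*(-1 - 3)²*(-1 + 5*(-1 - 3)²)/5) = -1548*(-4)²*(-1 + 5*(-4)²) = -1548*16*(-1 + 5*16) = -1548*16*(-1 + 80) = -1548*16*79 = -3870*2528/5 = -1956672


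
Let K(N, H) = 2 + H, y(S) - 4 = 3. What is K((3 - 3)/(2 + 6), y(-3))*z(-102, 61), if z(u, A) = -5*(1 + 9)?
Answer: -450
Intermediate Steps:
z(u, A) = -50 (z(u, A) = -5*10 = -50)
y(S) = 7 (y(S) = 4 + 3 = 7)
K((3 - 3)/(2 + 6), y(-3))*z(-102, 61) = (2 + 7)*(-50) = 9*(-50) = -450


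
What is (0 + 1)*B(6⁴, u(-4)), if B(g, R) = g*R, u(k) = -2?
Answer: -2592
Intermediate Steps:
B(g, R) = R*g
(0 + 1)*B(6⁴, u(-4)) = (0 + 1)*(-2*6⁴) = 1*(-2*1296) = 1*(-2592) = -2592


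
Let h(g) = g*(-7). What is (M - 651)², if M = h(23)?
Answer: 659344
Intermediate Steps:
h(g) = -7*g
M = -161 (M = -7*23 = -161)
(M - 651)² = (-161 - 651)² = (-812)² = 659344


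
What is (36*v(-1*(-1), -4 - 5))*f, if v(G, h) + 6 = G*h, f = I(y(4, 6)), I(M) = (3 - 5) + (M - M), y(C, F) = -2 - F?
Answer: 1080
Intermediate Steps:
I(M) = -2 (I(M) = -2 + 0 = -2)
f = -2
v(G, h) = -6 + G*h
(36*v(-1*(-1), -4 - 5))*f = (36*(-6 + (-1*(-1))*(-4 - 5)))*(-2) = (36*(-6 + 1*(-9)))*(-2) = (36*(-6 - 9))*(-2) = (36*(-15))*(-2) = -540*(-2) = 1080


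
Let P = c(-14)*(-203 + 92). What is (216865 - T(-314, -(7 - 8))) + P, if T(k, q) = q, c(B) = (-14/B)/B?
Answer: 3036207/14 ≈ 2.1687e+5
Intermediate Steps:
c(B) = -14/B²
P = 111/14 (P = (-14/(-14)²)*(-203 + 92) = -14*1/196*(-111) = -1/14*(-111) = 111/14 ≈ 7.9286)
(216865 - T(-314, -(7 - 8))) + P = (216865 - (-1)*(7 - 8)) + 111/14 = (216865 - (-1)*(-1)) + 111/14 = (216865 - 1*1) + 111/14 = (216865 - 1) + 111/14 = 216864 + 111/14 = 3036207/14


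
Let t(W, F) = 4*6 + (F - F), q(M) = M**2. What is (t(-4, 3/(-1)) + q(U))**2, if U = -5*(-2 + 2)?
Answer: 576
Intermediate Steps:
U = 0 (U = -5*0 = 0)
t(W, F) = 24 (t(W, F) = 24 + 0 = 24)
(t(-4, 3/(-1)) + q(U))**2 = (24 + 0**2)**2 = (24 + 0)**2 = 24**2 = 576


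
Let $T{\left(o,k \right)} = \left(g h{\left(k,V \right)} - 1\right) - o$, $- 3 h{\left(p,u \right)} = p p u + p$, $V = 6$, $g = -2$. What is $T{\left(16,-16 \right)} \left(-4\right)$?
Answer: $- \frac{11956}{3} \approx -3985.3$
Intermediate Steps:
$h{\left(p,u \right)} = - \frac{p}{3} - \frac{u p^{2}}{3}$ ($h{\left(p,u \right)} = - \frac{p p u + p}{3} = - \frac{p^{2} u + p}{3} = - \frac{u p^{2} + p}{3} = - \frac{p + u p^{2}}{3} = - \frac{p}{3} - \frac{u p^{2}}{3}$)
$T{\left(o,k \right)} = -1 - o + \frac{2 k \left(1 + 6 k\right)}{3}$ ($T{\left(o,k \right)} = \left(- 2 \left(- \frac{k \left(1 + k 6\right)}{3}\right) - 1\right) - o = \left(- 2 \left(- \frac{k \left(1 + 6 k\right)}{3}\right) - 1\right) - o = \left(\frac{2 k \left(1 + 6 k\right)}{3} - 1\right) - o = \left(-1 + \frac{2 k \left(1 + 6 k\right)}{3}\right) - o = -1 - o + \frac{2 k \left(1 + 6 k\right)}{3}$)
$T{\left(16,-16 \right)} \left(-4\right) = \left(-1 - 16 + 4 \left(-16\right)^{2} + \frac{2}{3} \left(-16\right)\right) \left(-4\right) = \left(-1 - 16 + 4 \cdot 256 - \frac{32}{3}\right) \left(-4\right) = \left(-1 - 16 + 1024 - \frac{32}{3}\right) \left(-4\right) = \frac{2989}{3} \left(-4\right) = - \frac{11956}{3}$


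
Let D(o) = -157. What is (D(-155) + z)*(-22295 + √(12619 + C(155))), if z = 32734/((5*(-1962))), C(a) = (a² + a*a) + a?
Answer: 3506789468/981 - 1572904*√15206/4905 ≈ 3.5352e+6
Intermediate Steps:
C(a) = a + 2*a² (C(a) = (a² + a²) + a = 2*a² + a = a + 2*a²)
z = -16367/4905 (z = 32734/(-9810) = 32734*(-1/9810) = -16367/4905 ≈ -3.3368)
(D(-155) + z)*(-22295 + √(12619 + C(155))) = (-157 - 16367/4905)*(-22295 + √(12619 + 155*(1 + 2*155))) = -786452*(-22295 + √(12619 + 155*(1 + 310)))/4905 = -786452*(-22295 + √(12619 + 155*311))/4905 = -786452*(-22295 + √(12619 + 48205))/4905 = -786452*(-22295 + √60824)/4905 = -786452*(-22295 + 2*√15206)/4905 = 3506789468/981 - 1572904*√15206/4905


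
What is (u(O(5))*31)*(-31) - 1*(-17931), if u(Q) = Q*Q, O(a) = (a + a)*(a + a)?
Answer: -9592069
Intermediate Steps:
O(a) = 4*a**2 (O(a) = (2*a)*(2*a) = 4*a**2)
u(Q) = Q**2
(u(O(5))*31)*(-31) - 1*(-17931) = ((4*5**2)**2*31)*(-31) - 1*(-17931) = ((4*25)**2*31)*(-31) + 17931 = (100**2*31)*(-31) + 17931 = (10000*31)*(-31) + 17931 = 310000*(-31) + 17931 = -9610000 + 17931 = -9592069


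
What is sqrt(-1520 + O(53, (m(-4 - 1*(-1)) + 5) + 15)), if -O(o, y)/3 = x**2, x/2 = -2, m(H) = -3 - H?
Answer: 28*I*sqrt(2) ≈ 39.598*I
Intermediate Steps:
x = -4 (x = 2*(-2) = -4)
O(o, y) = -48 (O(o, y) = -3*(-4)**2 = -3*16 = -48)
sqrt(-1520 + O(53, (m(-4 - 1*(-1)) + 5) + 15)) = sqrt(-1520 - 48) = sqrt(-1568) = 28*I*sqrt(2)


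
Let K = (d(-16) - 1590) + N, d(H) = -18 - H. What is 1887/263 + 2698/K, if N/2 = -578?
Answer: 2237951/361362 ≈ 6.1931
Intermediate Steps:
N = -1156 (N = 2*(-578) = -1156)
K = -2748 (K = ((-18 - 1*(-16)) - 1590) - 1156 = ((-18 + 16) - 1590) - 1156 = (-2 - 1590) - 1156 = -1592 - 1156 = -2748)
1887/263 + 2698/K = 1887/263 + 2698/(-2748) = 1887*(1/263) + 2698*(-1/2748) = 1887/263 - 1349/1374 = 2237951/361362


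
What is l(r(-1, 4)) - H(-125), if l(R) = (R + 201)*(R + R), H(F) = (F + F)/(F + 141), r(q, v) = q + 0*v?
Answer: -3075/8 ≈ -384.38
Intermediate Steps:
r(q, v) = q (r(q, v) = q + 0 = q)
H(F) = 2*F/(141 + F) (H(F) = (2*F)/(141 + F) = 2*F/(141 + F))
l(R) = 2*R*(201 + R) (l(R) = (201 + R)*(2*R) = 2*R*(201 + R))
l(r(-1, 4)) - H(-125) = 2*(-1)*(201 - 1) - 2*(-125)/(141 - 125) = 2*(-1)*200 - 2*(-125)/16 = -400 - 2*(-125)/16 = -400 - 1*(-125/8) = -400 + 125/8 = -3075/8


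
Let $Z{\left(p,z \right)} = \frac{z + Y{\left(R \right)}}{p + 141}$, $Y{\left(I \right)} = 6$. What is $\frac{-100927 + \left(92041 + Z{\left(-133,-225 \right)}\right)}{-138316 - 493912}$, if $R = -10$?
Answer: $\frac{71307}{5057824} \approx 0.014098$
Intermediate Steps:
$Z{\left(p,z \right)} = \frac{6 + z}{141 + p}$ ($Z{\left(p,z \right)} = \frac{z + 6}{p + 141} = \frac{6 + z}{141 + p}$)
$\frac{-100927 + \left(92041 + Z{\left(-133,-225 \right)}\right)}{-138316 - 493912} = \frac{-100927 + \left(92041 + \frac{6 - 225}{141 - 133}\right)}{-138316 - 493912} = \frac{-100927 + \left(92041 + \frac{1}{8} \left(-219\right)\right)}{-632228} = \left(-100927 + \left(92041 + \frac{1}{8} \left(-219\right)\right)\right) \left(- \frac{1}{632228}\right) = \left(-100927 + \left(92041 - \frac{219}{8}\right)\right) \left(- \frac{1}{632228}\right) = \left(-100927 + \frac{736109}{8}\right) \left(- \frac{1}{632228}\right) = \left(- \frac{71307}{8}\right) \left(- \frac{1}{632228}\right) = \frac{71307}{5057824}$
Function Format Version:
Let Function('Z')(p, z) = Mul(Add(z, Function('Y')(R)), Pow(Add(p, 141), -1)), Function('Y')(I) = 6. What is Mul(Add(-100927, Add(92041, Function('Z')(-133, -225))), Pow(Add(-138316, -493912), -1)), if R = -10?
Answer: Rational(71307, 5057824) ≈ 0.014098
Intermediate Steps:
Function('Z')(p, z) = Mul(Pow(Add(141, p), -1), Add(6, z)) (Function('Z')(p, z) = Mul(Add(z, 6), Pow(Add(p, 141), -1)) = Mul(Add(6, z), Pow(Add(141, p), -1)) = Mul(Pow(Add(141, p), -1), Add(6, z)))
Mul(Add(-100927, Add(92041, Function('Z')(-133, -225))), Pow(Add(-138316, -493912), -1)) = Mul(Add(-100927, Add(92041, Mul(Pow(Add(141, -133), -1), Add(6, -225)))), Pow(Add(-138316, -493912), -1)) = Mul(Add(-100927, Add(92041, Mul(Pow(8, -1), -219))), Pow(-632228, -1)) = Mul(Add(-100927, Add(92041, Mul(Rational(1, 8), -219))), Rational(-1, 632228)) = Mul(Add(-100927, Add(92041, Rational(-219, 8))), Rational(-1, 632228)) = Mul(Add(-100927, Rational(736109, 8)), Rational(-1, 632228)) = Mul(Rational(-71307, 8), Rational(-1, 632228)) = Rational(71307, 5057824)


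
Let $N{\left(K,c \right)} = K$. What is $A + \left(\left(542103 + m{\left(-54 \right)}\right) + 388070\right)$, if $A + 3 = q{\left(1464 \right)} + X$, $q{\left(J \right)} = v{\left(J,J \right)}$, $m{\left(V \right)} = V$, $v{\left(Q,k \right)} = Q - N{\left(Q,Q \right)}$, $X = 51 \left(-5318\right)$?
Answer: $658898$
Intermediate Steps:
$X = -271218$
$v{\left(Q,k \right)} = 0$ ($v{\left(Q,k \right)} = Q - Q = 0$)
$q{\left(J \right)} = 0$
$A = -271221$ ($A = -3 + \left(0 - 271218\right) = -3 - 271218 = -271221$)
$A + \left(\left(542103 + m{\left(-54 \right)}\right) + 388070\right) = -271221 + \left(\left(542103 - 54\right) + 388070\right) = -271221 + \left(542049 + 388070\right) = -271221 + 930119 = 658898$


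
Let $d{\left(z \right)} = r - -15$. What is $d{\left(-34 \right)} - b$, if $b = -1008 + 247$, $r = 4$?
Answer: $780$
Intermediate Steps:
$d{\left(z \right)} = 19$ ($d{\left(z \right)} = 4 - -15 = 4 + 15 = 19$)
$b = -761$
$d{\left(-34 \right)} - b = 19 - -761 = 19 + 761 = 780$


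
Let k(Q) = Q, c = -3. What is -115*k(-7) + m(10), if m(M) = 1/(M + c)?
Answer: 5636/7 ≈ 805.14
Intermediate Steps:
m(M) = 1/(-3 + M) (m(M) = 1/(M - 3) = 1/(-3 + M))
-115*k(-7) + m(10) = -115*(-7) + 1/(-3 + 10) = 805 + 1/7 = 805 + ⅐ = 5636/7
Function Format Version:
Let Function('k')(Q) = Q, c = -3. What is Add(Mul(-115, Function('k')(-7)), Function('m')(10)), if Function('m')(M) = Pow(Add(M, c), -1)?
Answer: Rational(5636, 7) ≈ 805.14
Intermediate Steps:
Function('m')(M) = Pow(Add(-3, M), -1) (Function('m')(M) = Pow(Add(M, -3), -1) = Pow(Add(-3, M), -1))
Add(Mul(-115, Function('k')(-7)), Function('m')(10)) = Add(Mul(-115, -7), Pow(Add(-3, 10), -1)) = Add(805, Pow(7, -1)) = Add(805, Rational(1, 7)) = Rational(5636, 7)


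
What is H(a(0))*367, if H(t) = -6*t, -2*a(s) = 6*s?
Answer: 0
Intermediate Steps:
a(s) = -3*s
H(a(0))*367 = -(-18)*0*367 = -6*0*367 = 0*367 = 0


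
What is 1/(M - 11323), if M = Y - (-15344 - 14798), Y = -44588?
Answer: -1/25769 ≈ -3.8806e-5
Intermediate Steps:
M = -14446 (M = -44588 - (-15344 - 14798) = -44588 - 1*(-30142) = -44588 + 30142 = -14446)
1/(M - 11323) = 1/(-14446 - 11323) = 1/(-25769) = -1/25769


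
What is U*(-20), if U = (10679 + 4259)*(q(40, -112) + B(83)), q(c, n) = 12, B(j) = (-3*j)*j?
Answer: 6170887800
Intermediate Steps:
B(j) = -3*j²
U = -308544390 (U = (10679 + 4259)*(12 - 3*83²) = 14938*(12 - 3*6889) = 14938*(12 - 20667) = 14938*(-20655) = -308544390)
U*(-20) = -308544390*(-20) = 6170887800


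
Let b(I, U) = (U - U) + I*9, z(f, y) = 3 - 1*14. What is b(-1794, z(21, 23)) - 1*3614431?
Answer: -3630577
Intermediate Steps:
z(f, y) = -11 (z(f, y) = 3 - 14 = -11)
b(I, U) = 9*I (b(I, U) = 0 + 9*I = 9*I)
b(-1794, z(21, 23)) - 1*3614431 = 9*(-1794) - 1*3614431 = -16146 - 3614431 = -3630577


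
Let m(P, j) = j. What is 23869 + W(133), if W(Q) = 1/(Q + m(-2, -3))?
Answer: 3102971/130 ≈ 23869.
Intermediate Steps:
W(Q) = 1/(-3 + Q) (W(Q) = 1/(Q - 3) = 1/(-3 + Q))
23869 + W(133) = 23869 + 1/(-3 + 133) = 23869 + 1/130 = 3102971/130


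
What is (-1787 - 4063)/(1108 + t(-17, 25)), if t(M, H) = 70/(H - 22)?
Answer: -8775/1697 ≈ -5.1709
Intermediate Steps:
t(M, H) = 70/(-22 + H)
(-1787 - 4063)/(1108 + t(-17, 25)) = (-1787 - 4063)/(1108 + 70/(-22 + 25)) = -5850/(1108 + 70/3) = -5850/3394/3 = -5850*3/3394 = -8775/1697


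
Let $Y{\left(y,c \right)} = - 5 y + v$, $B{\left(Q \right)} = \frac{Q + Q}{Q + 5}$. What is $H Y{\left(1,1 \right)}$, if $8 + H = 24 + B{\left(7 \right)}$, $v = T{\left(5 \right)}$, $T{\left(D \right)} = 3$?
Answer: $- \frac{103}{3} \approx -34.333$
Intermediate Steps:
$v = 3$
$B{\left(Q \right)} = \frac{2 Q}{5 + Q}$
$Y{\left(y,c \right)} = 3 - 5 y$ ($Y{\left(y,c \right)} = - 5 y + 3 = 3 - 5 y$)
$H = \frac{103}{6}$ ($H = -8 + \left(24 + 2 \cdot 7 \frac{1}{5 + 7}\right) = -8 + \left(24 + 2 \cdot 7 \cdot \frac{1}{12}\right) = -8 + \left(24 + \frac{7}{6}\right) = -8 + \frac{151}{6} = \frac{103}{6} \approx 17.167$)
$H Y{\left(1,1 \right)} = \frac{103 \left(3 - 5\right)}{6} = \frac{103}{6} \left(-2\right) = - \frac{103}{3}$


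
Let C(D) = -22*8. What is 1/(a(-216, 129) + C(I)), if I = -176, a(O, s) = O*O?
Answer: 1/46480 ≈ 2.1515e-5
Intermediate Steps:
a(O, s) = O²
C(D) = -176
1/(a(-216, 129) + C(I)) = 1/((-216)² - 176) = 1/(46656 - 176) = 1/46480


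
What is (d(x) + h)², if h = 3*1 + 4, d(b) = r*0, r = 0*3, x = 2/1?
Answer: 49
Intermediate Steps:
x = 2 (x = 2*1 = 2)
r = 0
d(b) = 0 (d(b) = 0*0 = 0)
h = 7 (h = 3 + 4 = 7)
(d(x) + h)² = (0 + 7)² = 7² = 49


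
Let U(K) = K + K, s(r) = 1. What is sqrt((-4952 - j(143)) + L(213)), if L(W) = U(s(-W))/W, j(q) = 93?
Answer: I*sqrt(228886179)/213 ≈ 71.028*I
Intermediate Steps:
U(K) = 2*K
L(W) = 2/W (L(W) = (2*1)/W = 2/W)
sqrt((-4952 - j(143)) + L(213)) = sqrt((-4952 - 1*93) + 2/213) = sqrt((-4952 - 93) + 2*(1/213)) = sqrt(-5045 + 2/213) = sqrt(-1074583/213) = I*sqrt(228886179)/213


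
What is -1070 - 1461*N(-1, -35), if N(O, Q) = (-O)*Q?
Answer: 50065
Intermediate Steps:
N(O, Q) = -O*Q
-1070 - 1461*N(-1, -35) = -1070 - (-1461)*(-1)*(-35) = -1070 - 1461*(-35) = -1070 + 51135 = 50065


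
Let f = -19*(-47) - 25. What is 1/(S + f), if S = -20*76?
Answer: -1/652 ≈ -0.0015337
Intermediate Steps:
S = -1520
f = 868 (f = 893 - 25 = 868)
1/(S + f) = 1/(-1520 + 868) = 1/(-652) = -1/652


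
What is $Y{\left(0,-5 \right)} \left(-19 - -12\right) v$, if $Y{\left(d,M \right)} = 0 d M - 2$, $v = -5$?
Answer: $-70$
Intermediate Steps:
$Y{\left(d,M \right)} = -2$ ($Y{\left(d,M \right)} = 0 M - 2 = 0 - 2 = -2$)
$Y{\left(0,-5 \right)} \left(-19 - -12\right) v = - 2 \left(-19 - -12\right) \left(-5\right) = - 2 \left(-19 + 12\right) \left(-5\right) = \left(-2\right) \left(-7\right) \left(-5\right) = 14 \left(-5\right) = -70$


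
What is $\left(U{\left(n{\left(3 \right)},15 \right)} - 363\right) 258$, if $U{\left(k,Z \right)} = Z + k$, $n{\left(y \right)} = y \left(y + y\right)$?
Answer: $-85140$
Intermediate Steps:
$n{\left(y \right)} = 2 y^{2}$ ($n{\left(y \right)} = y 2 y = 2 y^{2}$)
$\left(U{\left(n{\left(3 \right)},15 \right)} - 363\right) 258 = \left(\left(15 + 2 \cdot 3^{2}\right) - 363\right) 258 = \left(\left(15 + 2 \cdot 9\right) - 363\right) 258 = \left(\left(15 + 18\right) - 363\right) 258 = \left(33 - 363\right) 258 = \left(-330\right) 258 = -85140$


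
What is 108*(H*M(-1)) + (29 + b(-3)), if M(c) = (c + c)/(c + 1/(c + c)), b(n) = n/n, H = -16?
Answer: -2274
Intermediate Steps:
b(n) = 1
M(c) = 2*c/(c + 1/(2*c)) (M(c) = (2*c)/(c + 1/(2*c)) = 2*c/(c + 1/(2*c)))
108*(H*M(-1)) + (29 + b(-3)) = 108*(-64*(-1)²/(1 + 2*(-1)²)) + (29 + 1) = 108*(-64/(1 + 2*1)) + 30 = 108*(-64/(1 + 2)) + 30 = 108*(-64/3) + 30 = -2304 + 30 = -2274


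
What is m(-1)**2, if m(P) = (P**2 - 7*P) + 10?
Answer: 324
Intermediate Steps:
m(P) = 10 + P**2 - 7*P
m(-1)**2 = (10 + (-1)**2 - 7*(-1))**2 = (10 + 1 + 7)**2 = 18**2 = 324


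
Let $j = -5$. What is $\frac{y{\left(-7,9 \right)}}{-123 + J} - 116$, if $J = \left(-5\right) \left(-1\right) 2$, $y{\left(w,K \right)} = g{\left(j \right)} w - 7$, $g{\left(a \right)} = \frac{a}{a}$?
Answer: $- \frac{13094}{113} \approx -115.88$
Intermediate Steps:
$g{\left(a \right)} = 1$
$y{\left(w,K \right)} = -7 + w$ ($y{\left(w,K \right)} = 1 w - 7 = w - 7 = -7 + w$)
$J = 10$ ($J = 5 \cdot 2 = 10$)
$\frac{y{\left(-7,9 \right)}}{-123 + J} - 116 = \frac{-7 - 7}{-123 + 10} - 116 = \frac{1}{-113} \left(-14\right) - 116 = \left(- \frac{1}{113}\right) \left(-14\right) - 116 = \frac{14}{113} - 116 = - \frac{13094}{113}$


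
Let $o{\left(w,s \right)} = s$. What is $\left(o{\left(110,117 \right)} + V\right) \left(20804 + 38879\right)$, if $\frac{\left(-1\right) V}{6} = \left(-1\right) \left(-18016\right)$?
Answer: $-6444510657$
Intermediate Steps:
$V = -108096$ ($V = - 6 \left(\left(-1\right) \left(-18016\right)\right) = \left(-6\right) 18016 = -108096$)
$\left(o{\left(110,117 \right)} + V\right) \left(20804 + 38879\right) = \left(117 - 108096\right) \left(20804 + 38879\right) = \left(-107979\right) 59683 = -6444510657$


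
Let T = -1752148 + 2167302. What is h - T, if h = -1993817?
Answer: -2408971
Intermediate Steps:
T = 415154
h - T = -1993817 - 1*415154 = -1993817 - 415154 = -2408971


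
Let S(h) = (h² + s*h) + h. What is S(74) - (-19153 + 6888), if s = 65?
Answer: 22625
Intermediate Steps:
S(h) = h² + 66*h (S(h) = (h² + 65*h) + h = h² + 66*h)
S(74) - (-19153 + 6888) = 74*(66 + 74) - (-19153 + 6888) = 74*140 - 1*(-12265) = 10360 + 12265 = 22625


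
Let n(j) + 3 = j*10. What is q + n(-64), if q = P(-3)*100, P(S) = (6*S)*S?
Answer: 4757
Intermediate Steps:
P(S) = 6*S²
n(j) = -3 + 10*j (n(j) = -3 + j*10 = -3 + 10*j)
q = 5400 (q = (6*(-3)²)*100 = (6*9)*100 = 54*100 = 5400)
q + n(-64) = 5400 + (-3 + 10*(-64)) = 5400 + (-3 - 640) = 5400 - 643 = 4757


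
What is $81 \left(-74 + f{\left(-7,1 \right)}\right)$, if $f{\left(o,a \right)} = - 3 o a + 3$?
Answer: $-4050$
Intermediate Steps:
$f{\left(o,a \right)} = 3 - 3 a o$ ($f{\left(o,a \right)} = - 3 a o + 3 = 3 - 3 a o$)
$81 \left(-74 + f{\left(-7,1 \right)}\right) = 81 \left(-74 - \left(-3 + 3 \left(-7\right)\right)\right) = 81 \left(-74 + \left(3 + 21\right)\right) = 81 \left(-74 + 24\right) = 81 \left(-50\right) = -4050$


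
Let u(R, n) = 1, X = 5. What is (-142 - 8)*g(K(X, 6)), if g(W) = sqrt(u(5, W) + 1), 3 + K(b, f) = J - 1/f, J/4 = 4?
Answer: -150*sqrt(2) ≈ -212.13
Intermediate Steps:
J = 16 (J = 4*4 = 16)
K(b, f) = 13 - 1/f (K(b, f) = -3 + (16 - 1/f) = 13 - 1/f)
g(W) = sqrt(2) (g(W) = sqrt(1 + 1) = sqrt(2))
(-142 - 8)*g(K(X, 6)) = (-142 - 8)*sqrt(2) = -150*sqrt(2)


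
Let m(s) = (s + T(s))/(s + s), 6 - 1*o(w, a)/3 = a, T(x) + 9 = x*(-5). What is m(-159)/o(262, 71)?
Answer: 209/20670 ≈ 0.010111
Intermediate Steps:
T(x) = -9 - 5*x (T(x) = -9 + x*(-5) = -9 - 5*x)
o(w, a) = 18 - 3*a
m(s) = (-9 - 4*s)/(2*s) (m(s) = (s + (-9 - 5*s))/(s + s) = (-9 - 4*s)/((2*s)) = (-9 - 4*s)*(1/(2*s)) = (-9 - 4*s)/(2*s))
m(-159)/o(262, 71) = (-2 - 9/2/(-159))/(18 - 3*71) = (-2 - 9/2*(-1/159))/(18 - 213) = (-2 + 3/106)/(-195) = -209/106*(-1/195) = 209/20670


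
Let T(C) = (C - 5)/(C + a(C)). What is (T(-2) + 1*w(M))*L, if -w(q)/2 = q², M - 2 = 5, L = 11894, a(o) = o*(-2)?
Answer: -1207241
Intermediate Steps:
a(o) = -2*o
M = 7 (M = 2 + 5 = 7)
w(q) = -2*q²
T(C) = -(-5 + C)/C (T(C) = (C - 5)/(C - 2*C) = (-5 + C)/((-C)) = (-5 + C)*(-1/C) = -(-5 + C)/C)
(T(-2) + 1*w(M))*L = ((5 - 1*(-2))/(-2) + 1*(-2*7²))*11894 = (-(5 + 2)/2 + 1*(-2*49))*11894 = (-½*7 + 1*(-98))*11894 = (-7/2 - 98)*11894 = -203/2*11894 = -1207241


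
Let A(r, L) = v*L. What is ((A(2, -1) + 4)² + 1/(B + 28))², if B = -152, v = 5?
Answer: 15129/15376 ≈ 0.98394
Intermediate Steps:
A(r, L) = 5*L
((A(2, -1) + 4)² + 1/(B + 28))² = ((5*(-1) + 4)² + 1/(-152 + 28))² = ((-5 + 4)² + 1/(-124))² = ((-1)² - 1/124)² = (1 - 1/124)² = (123/124)² = 15129/15376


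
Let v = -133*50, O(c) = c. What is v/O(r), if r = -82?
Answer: 3325/41 ≈ 81.098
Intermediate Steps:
v = -6650
v/O(r) = -6650/(-82) = -6650*(-1/82) = 3325/41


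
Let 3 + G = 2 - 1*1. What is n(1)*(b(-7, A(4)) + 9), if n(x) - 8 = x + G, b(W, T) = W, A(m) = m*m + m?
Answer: 14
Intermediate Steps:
A(m) = m + m**2 (A(m) = m**2 + m = m + m**2)
G = -2 (G = -3 + (2 - 1*1) = -3 + (2 - 1) = -3 + 1 = -2)
n(x) = 6 + x (n(x) = 8 + (x - 2) = 8 + (-2 + x) = 6 + x)
n(1)*(b(-7, A(4)) + 9) = (6 + 1)*(-7 + 9) = 7*2 = 14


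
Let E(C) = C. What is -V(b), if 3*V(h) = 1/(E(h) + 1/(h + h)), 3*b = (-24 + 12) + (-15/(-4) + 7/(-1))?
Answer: 244/3793 ≈ 0.064329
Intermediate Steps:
b = -61/12 (b = ((-24 + 12) + (-15/(-4) + 7/(-1)))/3 = (-12 + (-15*(-1/4) + 7*(-1)))/3 = (-12 + (15/4 - 7))/3 = (-12 - 13/4)/3 = (1/3)*(-61/4) = -61/12 ≈ -5.0833)
V(h) = 1/(3*(h + 1/(2*h))) (V(h) = 1/(3*(h + 1/(h + h))) = 1/(3*(h + 1/(2*h))))
-V(b) = -2*(-61)/(3*12*(1 + 2*(-61/12)**2)) = -2*(-61)/(3*12*(1 + 2*(3721/144))) = -2*(-61)/(3*12*(1 + 3721/72)) = -2*(-61)/(3*12*3793/72) = -2*(-61)*72/(3*12*3793) = -1*(-244/3793) = 244/3793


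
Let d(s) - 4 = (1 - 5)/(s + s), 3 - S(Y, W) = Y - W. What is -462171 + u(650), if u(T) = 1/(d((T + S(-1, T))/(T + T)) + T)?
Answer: -49118147204/106277 ≈ -4.6217e+5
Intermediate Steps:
S(Y, W) = 3 + W - Y (S(Y, W) = 3 - (Y - W) = 3 + (W - Y) = 3 + W - Y)
d(s) = 4 - 2/s (d(s) = 4 + (1 - 5)/(s + s) = 4 - 4*1/(2*s) = 4 - 2/s)
u(T) = 1/(4 + T - 4*T/(4 + 2*T)) (u(T) = 1/((4 - 2*(T + T)/(T + (3 + T - 1*(-1)))) + T) = 1/((4 - 2*2*T/(T + (3 + T + 1))) + T) = 1/((4 - 2*2*T/(T + (4 + T))) + T) = 1/((4 - 2*2*T/(4 + 2*T)) + T) = 1/((4 - 4*T/(4 + 2*T)) + T) = 1/(4 + T - 4*T/(4 + 2*T)))
-462171 + u(650) = -462171 + (2 + 650)/(8 + 650**2 + 4*650) = -462171 + 652/(8 + 422500 + 2600) = -462171 + 652/425108 = -462171 + (1/425108)*652 = -462171 + 163/106277 = -49118147204/106277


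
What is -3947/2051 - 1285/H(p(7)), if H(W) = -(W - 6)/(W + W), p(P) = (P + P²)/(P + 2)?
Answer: 147586013/2051 ≈ 71958.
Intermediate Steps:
p(P) = (P + P²)/(2 + P)
H(W) = -(-6 + W)/(2*W)
-3947/2051 - 1285/H(p(7)) = -3947/2051 - 1285*14*(1 + 7)/((2 + 7)*(6 - 7*(1 + 7)/(2 + 7))) = -3947*1/2051 - 1285*112/(9*(6 - 7*8/9)) = -3947/2051 - 1285*112/(9*(6 - 7*8/9)) = -3947/2051 - 1285*112/(9*(6 - 1*56/9)) = -3947/2051 - 1285*112/(9*(6 - 56/9)) = -3947/2051 - 1285/((½)*(9/56)*(-2/9)) = -3947/2051 - 1285/(-1/56) = -3947/2051 - 1285*(-56) = -3947/2051 + 71960 = 147586013/2051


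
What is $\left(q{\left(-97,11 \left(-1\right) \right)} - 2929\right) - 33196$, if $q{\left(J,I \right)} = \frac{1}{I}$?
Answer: $- \frac{397376}{11} \approx -36125.0$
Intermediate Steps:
$\left(q{\left(-97,11 \left(-1\right) \right)} - 2929\right) - 33196 = \left(\frac{1}{11 \left(-1\right)} - 2929\right) - 33196 = \left(\frac{1}{-11} - 2929\right) - 33196 = \left(- \frac{1}{11} - 2929\right) - 33196 = - \frac{32220}{11} - 33196 = - \frac{397376}{11}$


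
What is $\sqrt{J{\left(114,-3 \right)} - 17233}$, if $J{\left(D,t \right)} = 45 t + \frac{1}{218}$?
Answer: $\frac{i \sqrt{825396614}}{218} \approx 131.79 i$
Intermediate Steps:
$J{\left(D,t \right)} = \frac{1}{218} + 45 t$ ($J{\left(D,t \right)} = 45 t + \frac{1}{218} = \frac{1}{218} + 45 t$)
$\sqrt{J{\left(114,-3 \right)} - 17233} = \sqrt{\left(\frac{1}{218} + 45 \left(-3\right)\right) - 17233} = \sqrt{\left(\frac{1}{218} - 135\right) - 17233} = \sqrt{- \frac{29429}{218} - 17233} = \sqrt{- \frac{3786223}{218}} = \frac{i \sqrt{825396614}}{218}$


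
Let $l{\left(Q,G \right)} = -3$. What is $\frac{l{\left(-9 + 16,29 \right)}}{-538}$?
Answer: $\frac{3}{538} \approx 0.0055762$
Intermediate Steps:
$\frac{l{\left(-9 + 16,29 \right)}}{-538} = - \frac{3}{-538} = \left(-3\right) \left(- \frac{1}{538}\right) = \frac{3}{538}$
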